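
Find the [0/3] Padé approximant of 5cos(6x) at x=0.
5/(18*x**2 + 1)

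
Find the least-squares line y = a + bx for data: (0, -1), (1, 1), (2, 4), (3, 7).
a = -13/10, b = 27/10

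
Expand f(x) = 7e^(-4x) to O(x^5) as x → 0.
7 - 28*x + 56*x**2 - 224*x**3/3 + 224*x**4/3 + O(x**5)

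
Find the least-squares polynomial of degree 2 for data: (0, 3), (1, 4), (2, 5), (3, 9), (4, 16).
117/35 + (-83/70)x + (15/14)x²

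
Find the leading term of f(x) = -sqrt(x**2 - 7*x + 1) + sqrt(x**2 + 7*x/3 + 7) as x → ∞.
14/3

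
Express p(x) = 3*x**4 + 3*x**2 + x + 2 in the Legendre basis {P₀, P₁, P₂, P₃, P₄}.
(18/5)P₀ + P₁ + (26/7)P₂ + (24/35)P₄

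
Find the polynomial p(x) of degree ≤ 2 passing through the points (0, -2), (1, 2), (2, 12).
3*x**2 + x - 2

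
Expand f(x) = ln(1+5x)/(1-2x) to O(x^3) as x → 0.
5*x - 5*x**2/2 + O(x**3)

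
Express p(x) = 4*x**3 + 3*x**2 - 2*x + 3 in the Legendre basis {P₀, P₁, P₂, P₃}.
(4)P₀ + (2/5)P₁ + (2)P₂ + (8/5)P₃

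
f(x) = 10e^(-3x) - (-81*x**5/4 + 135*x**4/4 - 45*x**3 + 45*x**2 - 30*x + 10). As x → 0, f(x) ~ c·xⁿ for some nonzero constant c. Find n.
6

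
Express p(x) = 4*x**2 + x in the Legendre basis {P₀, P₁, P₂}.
(4/3)P₀ + P₁ + (8/3)P₂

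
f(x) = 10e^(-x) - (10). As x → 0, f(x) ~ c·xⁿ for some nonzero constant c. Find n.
1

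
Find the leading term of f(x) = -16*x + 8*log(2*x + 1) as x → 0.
-16*x**2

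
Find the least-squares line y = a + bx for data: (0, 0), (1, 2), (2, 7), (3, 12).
a = -9/10, b = 41/10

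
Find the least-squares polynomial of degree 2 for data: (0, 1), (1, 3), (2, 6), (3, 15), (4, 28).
7/5 + (-7/5)x + (2)x²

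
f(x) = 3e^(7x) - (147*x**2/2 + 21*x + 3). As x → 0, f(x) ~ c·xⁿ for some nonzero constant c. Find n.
3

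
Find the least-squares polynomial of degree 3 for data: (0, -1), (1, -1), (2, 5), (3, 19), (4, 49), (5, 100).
-8/7 + (1/3)x + (-17/28)x² + (11/12)x³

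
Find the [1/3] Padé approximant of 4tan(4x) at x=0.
16*x/(1 - 16*x**2/3)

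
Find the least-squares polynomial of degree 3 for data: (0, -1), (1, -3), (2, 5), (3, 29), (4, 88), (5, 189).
-143/126 + (-787/756)x + (-281/126)x² + (217/108)x³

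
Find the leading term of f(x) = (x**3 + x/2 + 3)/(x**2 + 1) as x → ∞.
x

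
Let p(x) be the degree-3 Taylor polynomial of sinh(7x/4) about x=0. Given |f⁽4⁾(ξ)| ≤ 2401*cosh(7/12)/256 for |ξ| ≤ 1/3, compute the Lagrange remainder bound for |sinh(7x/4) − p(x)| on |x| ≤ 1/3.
2401*cosh(7/12)/497664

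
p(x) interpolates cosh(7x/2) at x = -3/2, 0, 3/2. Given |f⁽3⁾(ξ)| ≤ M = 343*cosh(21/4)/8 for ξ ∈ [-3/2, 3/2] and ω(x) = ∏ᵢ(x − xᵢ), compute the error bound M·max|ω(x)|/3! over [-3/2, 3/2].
343*sqrt(3)*cosh(21/4)/64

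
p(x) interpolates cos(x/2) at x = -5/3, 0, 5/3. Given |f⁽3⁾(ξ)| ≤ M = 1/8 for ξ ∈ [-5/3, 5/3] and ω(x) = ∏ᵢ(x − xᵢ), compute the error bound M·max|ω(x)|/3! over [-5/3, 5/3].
125*sqrt(3)/5832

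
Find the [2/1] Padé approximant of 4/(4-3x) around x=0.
1/(1 - 3*x/4)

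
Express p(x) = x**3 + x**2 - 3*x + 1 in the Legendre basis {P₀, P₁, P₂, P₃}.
(4/3)P₀ + (-12/5)P₁ + (2/3)P₂ + (2/5)P₃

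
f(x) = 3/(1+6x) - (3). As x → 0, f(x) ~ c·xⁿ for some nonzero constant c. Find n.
1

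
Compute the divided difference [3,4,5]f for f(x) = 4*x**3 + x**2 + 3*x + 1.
49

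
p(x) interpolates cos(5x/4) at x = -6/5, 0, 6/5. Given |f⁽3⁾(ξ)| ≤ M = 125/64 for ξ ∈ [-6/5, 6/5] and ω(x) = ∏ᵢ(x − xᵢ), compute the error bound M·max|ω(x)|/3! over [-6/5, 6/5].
sqrt(3)/8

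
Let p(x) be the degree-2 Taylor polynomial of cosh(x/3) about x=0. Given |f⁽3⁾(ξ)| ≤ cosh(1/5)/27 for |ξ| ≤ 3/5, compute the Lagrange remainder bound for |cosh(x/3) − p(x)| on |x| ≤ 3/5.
cosh(1/5)/750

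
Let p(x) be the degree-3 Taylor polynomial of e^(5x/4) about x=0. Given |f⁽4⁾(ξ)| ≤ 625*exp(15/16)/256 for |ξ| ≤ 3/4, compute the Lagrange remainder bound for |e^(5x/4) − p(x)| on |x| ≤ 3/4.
16875*exp(15/16)/524288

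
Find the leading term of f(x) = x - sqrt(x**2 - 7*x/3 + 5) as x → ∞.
7/6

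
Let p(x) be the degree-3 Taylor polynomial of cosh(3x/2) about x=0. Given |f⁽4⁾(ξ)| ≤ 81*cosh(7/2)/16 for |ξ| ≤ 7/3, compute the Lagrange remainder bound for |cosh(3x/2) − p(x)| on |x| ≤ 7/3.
2401*cosh(7/2)/384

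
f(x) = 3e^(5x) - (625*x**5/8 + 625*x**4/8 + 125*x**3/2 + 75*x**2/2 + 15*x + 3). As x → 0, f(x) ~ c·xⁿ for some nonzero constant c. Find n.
6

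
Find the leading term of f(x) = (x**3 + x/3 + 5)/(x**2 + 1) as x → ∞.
x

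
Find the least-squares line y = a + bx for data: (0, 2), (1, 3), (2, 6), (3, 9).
a = 7/5, b = 12/5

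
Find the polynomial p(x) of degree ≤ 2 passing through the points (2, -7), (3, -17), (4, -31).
1 - 2*x**2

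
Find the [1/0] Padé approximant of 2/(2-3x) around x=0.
3*x/2 + 1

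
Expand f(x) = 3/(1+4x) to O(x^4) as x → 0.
3 - 12*x + 48*x**2 - 192*x**3 + O(x**4)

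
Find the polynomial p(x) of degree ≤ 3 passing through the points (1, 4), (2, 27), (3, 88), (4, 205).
3*x**3 + x**2 - x + 1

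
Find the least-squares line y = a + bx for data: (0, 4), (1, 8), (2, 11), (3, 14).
a = 43/10, b = 33/10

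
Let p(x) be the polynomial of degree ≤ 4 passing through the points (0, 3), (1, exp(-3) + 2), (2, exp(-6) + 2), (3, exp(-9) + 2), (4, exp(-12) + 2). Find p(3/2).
(-20*exp(3) + 3 + 90*exp(6) + 60*exp(9) + 251*exp(12))*exp(-12)/128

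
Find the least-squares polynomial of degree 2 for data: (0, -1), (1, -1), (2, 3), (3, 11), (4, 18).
-10/7 + (-1/7)x + (9/7)x²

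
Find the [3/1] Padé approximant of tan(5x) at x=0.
125*x**3/3 + 5*x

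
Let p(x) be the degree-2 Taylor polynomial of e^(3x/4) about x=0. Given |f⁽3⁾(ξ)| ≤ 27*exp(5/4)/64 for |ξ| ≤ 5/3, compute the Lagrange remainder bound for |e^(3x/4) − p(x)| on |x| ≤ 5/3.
125*exp(5/4)/384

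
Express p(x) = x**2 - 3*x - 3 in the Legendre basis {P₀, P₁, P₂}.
(-8/3)P₀ + (-3)P₁ + (2/3)P₂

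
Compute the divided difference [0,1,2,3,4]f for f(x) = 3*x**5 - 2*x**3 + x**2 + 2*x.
30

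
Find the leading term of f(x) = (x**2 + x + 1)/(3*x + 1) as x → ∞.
x/3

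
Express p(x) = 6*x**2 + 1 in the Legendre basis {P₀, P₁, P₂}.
(3)P₀ + (4)P₂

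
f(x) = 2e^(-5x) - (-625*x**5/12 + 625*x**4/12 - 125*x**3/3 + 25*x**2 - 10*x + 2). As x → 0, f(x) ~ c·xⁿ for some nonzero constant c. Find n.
6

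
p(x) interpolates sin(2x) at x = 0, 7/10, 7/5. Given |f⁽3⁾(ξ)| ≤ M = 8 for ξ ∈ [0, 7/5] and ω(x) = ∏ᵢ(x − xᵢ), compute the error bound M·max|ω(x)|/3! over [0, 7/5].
343*sqrt(3)/3375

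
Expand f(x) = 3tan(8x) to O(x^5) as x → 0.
24*x + 512*x**3 + O(x**5)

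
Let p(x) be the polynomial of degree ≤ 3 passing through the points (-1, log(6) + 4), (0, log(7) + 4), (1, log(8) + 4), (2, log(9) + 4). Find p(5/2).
log(567*2**(1/8)*3**(1/16)*7**(5/16)/128) + 4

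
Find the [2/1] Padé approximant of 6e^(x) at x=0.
(x**2 + 4*x + 6)/(1 - x/3)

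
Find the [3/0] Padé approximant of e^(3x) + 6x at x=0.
9*x**3/2 + 9*x**2/2 + 9*x + 1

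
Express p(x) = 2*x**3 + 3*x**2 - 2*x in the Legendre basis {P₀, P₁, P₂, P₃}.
P₀ + (-4/5)P₁ + (2)P₂ + (4/5)P₃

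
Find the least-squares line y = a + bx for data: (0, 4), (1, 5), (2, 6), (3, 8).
a = 19/5, b = 13/10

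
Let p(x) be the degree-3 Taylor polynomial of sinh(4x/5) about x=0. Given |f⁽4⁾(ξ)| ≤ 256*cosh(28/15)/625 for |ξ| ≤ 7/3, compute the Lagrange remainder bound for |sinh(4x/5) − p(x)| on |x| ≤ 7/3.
76832*cosh(28/15)/151875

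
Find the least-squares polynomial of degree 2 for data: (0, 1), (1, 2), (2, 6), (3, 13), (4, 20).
26/35 + (43/70)x + (15/14)x²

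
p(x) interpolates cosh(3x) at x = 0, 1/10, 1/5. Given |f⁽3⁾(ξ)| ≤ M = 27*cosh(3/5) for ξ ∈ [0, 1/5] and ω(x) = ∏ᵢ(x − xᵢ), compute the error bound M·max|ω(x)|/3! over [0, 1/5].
sqrt(3)*cosh(3/5)/1000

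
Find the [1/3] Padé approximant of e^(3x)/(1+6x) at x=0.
(21*x/20 + 1)/(333*x**3/40 - 207*x**2/20 + 81*x/20 + 1)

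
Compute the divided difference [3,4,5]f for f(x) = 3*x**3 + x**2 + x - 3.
37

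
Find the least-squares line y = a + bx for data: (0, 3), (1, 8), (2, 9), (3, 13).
a = 18/5, b = 31/10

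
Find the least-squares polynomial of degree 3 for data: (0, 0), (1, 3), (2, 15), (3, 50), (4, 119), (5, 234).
11/126 + (1261/756)x + (-269/252)x² + (109/54)x³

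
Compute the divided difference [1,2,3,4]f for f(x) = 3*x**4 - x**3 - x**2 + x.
29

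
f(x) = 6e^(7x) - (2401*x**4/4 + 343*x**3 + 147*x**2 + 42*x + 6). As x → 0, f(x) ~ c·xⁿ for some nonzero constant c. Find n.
5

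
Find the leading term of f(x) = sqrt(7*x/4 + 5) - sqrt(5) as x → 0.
7*sqrt(5)*x/40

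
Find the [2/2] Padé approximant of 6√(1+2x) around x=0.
(15*x**2/2 + 15*x + 6)/(x**2/4 + 3*x/2 + 1)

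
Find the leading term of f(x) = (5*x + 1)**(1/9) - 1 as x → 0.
5*x/9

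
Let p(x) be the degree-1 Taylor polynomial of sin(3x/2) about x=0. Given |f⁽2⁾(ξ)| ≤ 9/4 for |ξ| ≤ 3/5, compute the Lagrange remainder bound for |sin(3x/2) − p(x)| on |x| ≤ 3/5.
81/200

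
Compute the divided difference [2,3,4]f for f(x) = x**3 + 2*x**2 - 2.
11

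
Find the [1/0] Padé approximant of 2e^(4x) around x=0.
8*x + 2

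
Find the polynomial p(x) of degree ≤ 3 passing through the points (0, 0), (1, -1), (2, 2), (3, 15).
x**3 - x**2 - x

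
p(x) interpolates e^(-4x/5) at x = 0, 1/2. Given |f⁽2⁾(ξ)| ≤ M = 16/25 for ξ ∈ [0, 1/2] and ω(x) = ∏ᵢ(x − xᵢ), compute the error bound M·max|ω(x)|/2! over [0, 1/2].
1/50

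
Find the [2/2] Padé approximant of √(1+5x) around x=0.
(125*x**2/16 + 25*x/4 + 1)/(25*x**2/16 + 15*x/4 + 1)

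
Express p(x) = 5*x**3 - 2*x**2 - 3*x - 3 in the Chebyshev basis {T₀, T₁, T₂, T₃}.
(-4)T₀ + (3/4)T₁ - T₂ + (5/4)T₃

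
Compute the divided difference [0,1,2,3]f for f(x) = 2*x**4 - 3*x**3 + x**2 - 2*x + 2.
9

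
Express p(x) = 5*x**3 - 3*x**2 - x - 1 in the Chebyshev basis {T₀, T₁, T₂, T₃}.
(-5/2)T₀ + (11/4)T₁ + (-3/2)T₂ + (5/4)T₃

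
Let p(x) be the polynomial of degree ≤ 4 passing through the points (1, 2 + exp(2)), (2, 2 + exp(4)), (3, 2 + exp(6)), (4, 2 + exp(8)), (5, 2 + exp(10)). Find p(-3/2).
-1365*exp(8)/32 - 2145*exp(4)/32 + 2 + 3003*exp(2)/128 + 5005*exp(6)/64 + 1155*exp(10)/128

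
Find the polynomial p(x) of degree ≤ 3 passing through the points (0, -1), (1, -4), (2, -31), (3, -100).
-3*x**3 - 3*x**2 + 3*x - 1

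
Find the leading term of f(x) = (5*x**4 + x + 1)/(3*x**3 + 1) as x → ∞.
5*x/3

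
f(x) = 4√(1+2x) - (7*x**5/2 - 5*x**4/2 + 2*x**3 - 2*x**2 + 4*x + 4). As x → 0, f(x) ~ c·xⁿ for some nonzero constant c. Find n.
6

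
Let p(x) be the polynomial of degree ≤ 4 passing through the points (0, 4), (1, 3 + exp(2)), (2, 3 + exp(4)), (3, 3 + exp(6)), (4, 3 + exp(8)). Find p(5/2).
-5*exp(8)/128 - 5*exp(2)/32 + 387/128 + 45*exp(4)/64 + 15*exp(6)/32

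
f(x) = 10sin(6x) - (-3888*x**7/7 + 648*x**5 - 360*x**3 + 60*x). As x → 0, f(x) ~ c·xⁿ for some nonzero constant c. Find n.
9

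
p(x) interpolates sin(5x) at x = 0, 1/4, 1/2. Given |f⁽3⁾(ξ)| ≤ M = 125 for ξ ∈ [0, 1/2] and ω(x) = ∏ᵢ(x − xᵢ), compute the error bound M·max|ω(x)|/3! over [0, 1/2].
125*sqrt(3)/1728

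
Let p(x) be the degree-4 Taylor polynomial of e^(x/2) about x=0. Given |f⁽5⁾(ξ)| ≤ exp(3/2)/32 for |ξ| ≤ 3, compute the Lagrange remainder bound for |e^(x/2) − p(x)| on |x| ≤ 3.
81*exp(3/2)/1280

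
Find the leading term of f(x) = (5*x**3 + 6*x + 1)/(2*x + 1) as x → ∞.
5*x**2/2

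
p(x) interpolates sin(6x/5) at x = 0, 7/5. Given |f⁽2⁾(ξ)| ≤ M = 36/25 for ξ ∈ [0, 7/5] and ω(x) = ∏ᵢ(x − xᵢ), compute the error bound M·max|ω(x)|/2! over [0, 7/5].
441/1250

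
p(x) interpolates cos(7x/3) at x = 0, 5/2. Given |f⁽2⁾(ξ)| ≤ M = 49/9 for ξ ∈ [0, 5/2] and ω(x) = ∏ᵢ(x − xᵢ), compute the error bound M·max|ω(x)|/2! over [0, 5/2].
1225/288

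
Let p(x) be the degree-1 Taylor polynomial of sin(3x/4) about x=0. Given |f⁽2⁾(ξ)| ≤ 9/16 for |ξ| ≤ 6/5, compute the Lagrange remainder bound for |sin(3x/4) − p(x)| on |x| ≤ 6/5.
81/200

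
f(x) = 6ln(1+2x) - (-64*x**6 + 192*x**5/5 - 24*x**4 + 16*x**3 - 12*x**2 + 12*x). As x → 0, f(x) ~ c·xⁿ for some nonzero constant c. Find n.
7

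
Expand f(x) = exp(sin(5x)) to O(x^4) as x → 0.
1 + 5*x + 25*x**2/2 + O(x**4)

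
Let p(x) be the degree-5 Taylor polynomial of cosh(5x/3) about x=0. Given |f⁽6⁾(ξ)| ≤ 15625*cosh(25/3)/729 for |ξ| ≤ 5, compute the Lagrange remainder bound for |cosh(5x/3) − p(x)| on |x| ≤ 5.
48828125*cosh(25/3)/104976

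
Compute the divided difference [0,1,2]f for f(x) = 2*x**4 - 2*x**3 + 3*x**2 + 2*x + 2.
11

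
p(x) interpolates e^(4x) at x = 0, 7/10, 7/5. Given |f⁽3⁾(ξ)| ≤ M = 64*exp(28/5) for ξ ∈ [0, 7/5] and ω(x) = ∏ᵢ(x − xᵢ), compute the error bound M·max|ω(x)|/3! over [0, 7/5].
2744*sqrt(3)*exp(28/5)/3375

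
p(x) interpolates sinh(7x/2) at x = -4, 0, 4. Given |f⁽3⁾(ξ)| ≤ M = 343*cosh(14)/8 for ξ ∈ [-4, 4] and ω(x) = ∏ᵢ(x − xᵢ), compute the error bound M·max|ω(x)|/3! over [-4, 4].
2744*sqrt(3)*cosh(14)/27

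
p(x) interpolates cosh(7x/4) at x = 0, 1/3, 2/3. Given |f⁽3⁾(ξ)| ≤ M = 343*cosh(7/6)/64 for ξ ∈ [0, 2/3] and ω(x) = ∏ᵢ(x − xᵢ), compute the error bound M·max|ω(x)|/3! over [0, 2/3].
343*sqrt(3)*cosh(7/6)/46656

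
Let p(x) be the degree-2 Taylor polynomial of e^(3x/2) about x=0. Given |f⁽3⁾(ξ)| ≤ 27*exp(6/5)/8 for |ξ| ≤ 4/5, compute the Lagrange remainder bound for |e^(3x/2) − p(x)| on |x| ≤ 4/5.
36*exp(6/5)/125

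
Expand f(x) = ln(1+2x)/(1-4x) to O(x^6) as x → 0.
2*x + 6*x**2 + 80*x**3/3 + 308*x**4/3 + 6256*x**5/15 + O(x**6)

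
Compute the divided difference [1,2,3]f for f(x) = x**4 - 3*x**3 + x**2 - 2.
8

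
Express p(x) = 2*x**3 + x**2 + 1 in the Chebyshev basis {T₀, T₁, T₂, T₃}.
(3/2)T₀ + (3/2)T₁ + (1/2)T₂ + (1/2)T₃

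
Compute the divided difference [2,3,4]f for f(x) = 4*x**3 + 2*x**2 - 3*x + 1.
38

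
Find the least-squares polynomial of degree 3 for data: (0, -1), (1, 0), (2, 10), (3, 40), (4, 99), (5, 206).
-26/21 + (142/63)x + (-103/42)x² + (37/18)x³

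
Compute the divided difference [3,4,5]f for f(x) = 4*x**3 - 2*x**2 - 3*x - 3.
46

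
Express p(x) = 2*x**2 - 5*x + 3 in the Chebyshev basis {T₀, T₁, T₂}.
(4)T₀ + (-5)T₁ + T₂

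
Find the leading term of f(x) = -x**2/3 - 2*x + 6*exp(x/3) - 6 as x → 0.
x**3/27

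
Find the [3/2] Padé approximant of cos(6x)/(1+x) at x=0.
(252*x**3/17 - 252*x**2/17 - x + 1)/(37*x**2/17 + 1)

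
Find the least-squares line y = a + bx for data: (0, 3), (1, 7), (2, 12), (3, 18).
a = 5/2, b = 5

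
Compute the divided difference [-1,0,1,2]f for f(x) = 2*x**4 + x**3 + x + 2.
5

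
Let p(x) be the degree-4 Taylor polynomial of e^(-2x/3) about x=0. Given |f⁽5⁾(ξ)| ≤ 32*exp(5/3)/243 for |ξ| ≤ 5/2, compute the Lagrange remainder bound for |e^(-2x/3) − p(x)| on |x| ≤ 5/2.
625*exp(5/3)/5832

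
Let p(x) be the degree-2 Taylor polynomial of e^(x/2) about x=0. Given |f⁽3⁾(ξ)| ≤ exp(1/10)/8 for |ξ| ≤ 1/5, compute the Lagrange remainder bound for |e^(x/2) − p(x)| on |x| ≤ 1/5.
exp(1/10)/6000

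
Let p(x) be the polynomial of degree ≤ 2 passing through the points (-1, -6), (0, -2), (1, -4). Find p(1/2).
-9/4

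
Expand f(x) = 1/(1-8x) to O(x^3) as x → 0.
1 + 8*x + 64*x**2 + O(x**3)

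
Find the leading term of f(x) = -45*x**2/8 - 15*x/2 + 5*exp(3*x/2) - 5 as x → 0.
45*x**3/16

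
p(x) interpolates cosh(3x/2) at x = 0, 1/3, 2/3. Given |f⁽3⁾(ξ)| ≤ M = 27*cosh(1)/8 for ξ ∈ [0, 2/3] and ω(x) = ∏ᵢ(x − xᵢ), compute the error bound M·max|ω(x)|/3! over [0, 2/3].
sqrt(3)*cosh(1)/216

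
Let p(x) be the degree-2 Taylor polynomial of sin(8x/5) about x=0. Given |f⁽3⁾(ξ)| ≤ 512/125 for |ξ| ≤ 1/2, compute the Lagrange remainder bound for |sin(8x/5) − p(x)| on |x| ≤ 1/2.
32/375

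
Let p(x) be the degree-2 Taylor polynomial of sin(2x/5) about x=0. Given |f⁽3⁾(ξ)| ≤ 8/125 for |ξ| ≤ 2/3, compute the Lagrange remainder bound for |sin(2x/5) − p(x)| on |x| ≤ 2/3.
32/10125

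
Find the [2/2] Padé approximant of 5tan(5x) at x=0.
25*x/(1 - 25*x**2/3)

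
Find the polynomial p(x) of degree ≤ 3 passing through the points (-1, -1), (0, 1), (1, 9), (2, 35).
2*x**3 + 3*x**2 + 3*x + 1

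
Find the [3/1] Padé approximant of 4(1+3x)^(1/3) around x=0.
(-4*x**3/3 + 4*x**2 + 12*x + 4)/(2*x + 1)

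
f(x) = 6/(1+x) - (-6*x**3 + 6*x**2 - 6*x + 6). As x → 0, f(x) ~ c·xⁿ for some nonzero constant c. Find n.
4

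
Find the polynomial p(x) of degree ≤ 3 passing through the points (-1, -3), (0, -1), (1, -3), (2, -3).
x**3 - 2*x**2 - x - 1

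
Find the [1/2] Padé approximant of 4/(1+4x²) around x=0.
4/(4*x**2 + 1)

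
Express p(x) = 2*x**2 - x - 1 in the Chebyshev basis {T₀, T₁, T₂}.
-T₁ + T₂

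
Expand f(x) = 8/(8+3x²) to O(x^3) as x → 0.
1 - 3*x**2/8 + O(x**3)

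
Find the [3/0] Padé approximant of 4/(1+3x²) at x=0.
4 - 12*x**2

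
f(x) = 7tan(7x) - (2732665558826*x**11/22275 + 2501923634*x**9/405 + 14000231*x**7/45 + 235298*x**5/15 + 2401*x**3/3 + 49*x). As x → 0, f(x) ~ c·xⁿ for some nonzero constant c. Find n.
13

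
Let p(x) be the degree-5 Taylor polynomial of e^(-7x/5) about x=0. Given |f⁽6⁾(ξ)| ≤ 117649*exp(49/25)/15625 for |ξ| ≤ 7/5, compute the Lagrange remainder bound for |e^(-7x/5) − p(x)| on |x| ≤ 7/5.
13841287201*exp(49/25)/175781250000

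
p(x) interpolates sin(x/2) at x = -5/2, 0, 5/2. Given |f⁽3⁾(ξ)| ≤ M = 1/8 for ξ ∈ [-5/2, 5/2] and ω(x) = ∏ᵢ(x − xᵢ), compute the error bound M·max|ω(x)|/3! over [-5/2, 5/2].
125*sqrt(3)/1728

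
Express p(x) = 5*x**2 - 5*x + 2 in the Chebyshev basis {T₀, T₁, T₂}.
(9/2)T₀ + (-5)T₁ + (5/2)T₂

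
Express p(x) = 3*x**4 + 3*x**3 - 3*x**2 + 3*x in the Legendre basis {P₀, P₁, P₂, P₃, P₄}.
(-2/5)P₀ + (24/5)P₁ + (-2/7)P₂ + (6/5)P₃ + (24/35)P₄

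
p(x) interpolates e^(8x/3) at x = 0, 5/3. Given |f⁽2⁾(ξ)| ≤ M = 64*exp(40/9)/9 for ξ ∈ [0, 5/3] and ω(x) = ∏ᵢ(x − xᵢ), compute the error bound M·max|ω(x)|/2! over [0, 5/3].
200*exp(40/9)/81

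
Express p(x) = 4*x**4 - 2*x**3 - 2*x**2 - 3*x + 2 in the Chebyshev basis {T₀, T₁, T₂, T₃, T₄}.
(5/2)T₀ + (-9/2)T₁ + T₂ + (-1/2)T₃ + (1/2)T₄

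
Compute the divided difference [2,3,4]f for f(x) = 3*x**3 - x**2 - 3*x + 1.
26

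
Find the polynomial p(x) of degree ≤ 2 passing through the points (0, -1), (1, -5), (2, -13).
-2*x**2 - 2*x - 1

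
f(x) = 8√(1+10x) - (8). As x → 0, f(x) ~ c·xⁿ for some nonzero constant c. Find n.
1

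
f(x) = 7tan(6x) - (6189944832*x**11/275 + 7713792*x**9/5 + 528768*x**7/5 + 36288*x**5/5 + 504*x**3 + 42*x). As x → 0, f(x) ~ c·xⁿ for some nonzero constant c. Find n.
13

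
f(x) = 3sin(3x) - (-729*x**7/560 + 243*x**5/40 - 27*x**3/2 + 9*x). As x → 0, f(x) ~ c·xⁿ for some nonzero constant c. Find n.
9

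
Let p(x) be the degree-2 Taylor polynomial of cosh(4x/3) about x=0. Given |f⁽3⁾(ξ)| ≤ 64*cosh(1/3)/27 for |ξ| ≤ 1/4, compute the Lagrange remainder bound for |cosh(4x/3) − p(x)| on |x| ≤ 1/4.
cosh(1/3)/162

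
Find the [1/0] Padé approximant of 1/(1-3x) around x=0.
3*x + 1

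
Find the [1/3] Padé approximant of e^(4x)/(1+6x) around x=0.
(10*x/7 + 1)/(304*x**3/21 - 92*x**2/7 + 24*x/7 + 1)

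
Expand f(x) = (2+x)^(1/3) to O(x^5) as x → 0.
2**(1/3) + 2**(1/3)*x/6 - 2**(1/3)*x**2/36 + 5*2**(1/3)*x**3/648 - 5*2**(1/3)*x**4/1944 + O(x**5)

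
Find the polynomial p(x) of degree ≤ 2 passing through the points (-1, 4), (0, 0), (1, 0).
2*x**2 - 2*x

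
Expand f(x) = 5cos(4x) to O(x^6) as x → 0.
5 - 40*x**2 + 160*x**4/3 + O(x**6)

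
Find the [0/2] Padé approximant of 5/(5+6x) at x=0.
1/(6*x/5 + 1)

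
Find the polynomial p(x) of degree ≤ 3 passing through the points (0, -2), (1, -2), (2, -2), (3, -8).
-x**3 + 3*x**2 - 2*x - 2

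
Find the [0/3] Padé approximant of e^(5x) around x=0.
1/(-125*x**3/6 + 25*x**2/2 - 5*x + 1)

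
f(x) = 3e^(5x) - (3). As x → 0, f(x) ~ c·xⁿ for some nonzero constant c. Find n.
1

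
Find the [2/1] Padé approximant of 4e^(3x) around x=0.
(6*x**2 + 8*x + 4)/(1 - x)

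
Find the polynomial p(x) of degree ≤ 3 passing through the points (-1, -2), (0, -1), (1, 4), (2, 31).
3*x**3 + 2*x**2 - 1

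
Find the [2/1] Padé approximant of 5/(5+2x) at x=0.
1/(2*x/5 + 1)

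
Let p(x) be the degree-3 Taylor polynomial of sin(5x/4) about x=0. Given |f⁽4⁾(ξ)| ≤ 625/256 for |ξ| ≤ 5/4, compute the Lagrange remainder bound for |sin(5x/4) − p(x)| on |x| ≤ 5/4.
390625/1572864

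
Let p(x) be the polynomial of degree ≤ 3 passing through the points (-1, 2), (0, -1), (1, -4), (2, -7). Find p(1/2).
-5/2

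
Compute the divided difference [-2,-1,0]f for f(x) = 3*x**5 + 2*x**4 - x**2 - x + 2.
-32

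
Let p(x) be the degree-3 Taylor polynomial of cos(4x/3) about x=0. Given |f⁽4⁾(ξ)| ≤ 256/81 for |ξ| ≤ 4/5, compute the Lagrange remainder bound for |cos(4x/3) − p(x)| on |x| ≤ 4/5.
8192/151875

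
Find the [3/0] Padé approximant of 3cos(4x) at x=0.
3 - 24*x**2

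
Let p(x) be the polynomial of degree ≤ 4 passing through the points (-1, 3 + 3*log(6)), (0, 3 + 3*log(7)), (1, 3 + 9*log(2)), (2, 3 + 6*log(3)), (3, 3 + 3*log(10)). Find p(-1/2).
3 + log(3087*2**(25/32)*3**(17/128)*5**(113/128)*7**(9/32)/160)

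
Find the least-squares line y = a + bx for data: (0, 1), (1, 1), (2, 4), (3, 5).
a = 1/2, b = 3/2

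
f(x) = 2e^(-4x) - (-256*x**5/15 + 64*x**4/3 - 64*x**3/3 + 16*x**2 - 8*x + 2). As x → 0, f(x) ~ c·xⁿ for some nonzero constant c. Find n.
6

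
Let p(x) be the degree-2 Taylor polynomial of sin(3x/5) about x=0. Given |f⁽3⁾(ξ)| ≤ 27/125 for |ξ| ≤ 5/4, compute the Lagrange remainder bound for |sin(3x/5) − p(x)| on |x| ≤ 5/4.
9/128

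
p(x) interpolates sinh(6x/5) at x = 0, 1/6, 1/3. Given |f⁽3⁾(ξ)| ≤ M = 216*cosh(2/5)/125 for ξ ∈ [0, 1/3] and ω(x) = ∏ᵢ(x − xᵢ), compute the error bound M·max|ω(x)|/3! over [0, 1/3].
sqrt(3)*cosh(2/5)/3375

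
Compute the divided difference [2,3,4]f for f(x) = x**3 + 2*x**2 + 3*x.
11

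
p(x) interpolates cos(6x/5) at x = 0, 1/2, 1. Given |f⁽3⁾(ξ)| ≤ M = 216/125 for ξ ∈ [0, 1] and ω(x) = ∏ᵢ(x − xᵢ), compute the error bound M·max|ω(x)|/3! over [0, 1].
sqrt(3)/125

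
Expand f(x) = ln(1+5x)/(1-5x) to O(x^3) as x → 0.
5*x + 25*x**2/2 + O(x**3)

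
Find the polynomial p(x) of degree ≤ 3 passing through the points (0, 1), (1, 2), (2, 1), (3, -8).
-x**3 + 2*x**2 + 1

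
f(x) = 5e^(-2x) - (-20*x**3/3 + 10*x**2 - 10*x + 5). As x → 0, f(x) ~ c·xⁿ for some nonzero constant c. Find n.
4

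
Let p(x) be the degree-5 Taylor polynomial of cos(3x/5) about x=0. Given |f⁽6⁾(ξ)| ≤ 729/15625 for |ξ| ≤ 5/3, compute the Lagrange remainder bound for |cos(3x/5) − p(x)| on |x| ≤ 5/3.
1/720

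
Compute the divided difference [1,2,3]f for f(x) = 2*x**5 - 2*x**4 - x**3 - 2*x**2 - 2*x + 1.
122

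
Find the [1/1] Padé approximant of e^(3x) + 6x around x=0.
(17*x/2 + 1)/(1 - x/2)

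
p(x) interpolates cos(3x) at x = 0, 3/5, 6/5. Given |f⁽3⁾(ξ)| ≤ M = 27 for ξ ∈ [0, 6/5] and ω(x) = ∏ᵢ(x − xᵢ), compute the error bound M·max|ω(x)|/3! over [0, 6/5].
27*sqrt(3)/125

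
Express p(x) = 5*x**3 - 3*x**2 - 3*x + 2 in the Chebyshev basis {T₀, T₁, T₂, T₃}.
(1/2)T₀ + (3/4)T₁ + (-3/2)T₂ + (5/4)T₃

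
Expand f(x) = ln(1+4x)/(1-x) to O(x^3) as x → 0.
4*x - 4*x**2 + O(x**3)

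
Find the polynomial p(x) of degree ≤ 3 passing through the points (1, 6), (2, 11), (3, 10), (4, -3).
-x**3 + 3*x**2 + 3*x + 1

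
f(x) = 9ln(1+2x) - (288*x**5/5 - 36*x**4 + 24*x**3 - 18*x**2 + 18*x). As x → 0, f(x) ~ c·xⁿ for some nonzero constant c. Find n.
6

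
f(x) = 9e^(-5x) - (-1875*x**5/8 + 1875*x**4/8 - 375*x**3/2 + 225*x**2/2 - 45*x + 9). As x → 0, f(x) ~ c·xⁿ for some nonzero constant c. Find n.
6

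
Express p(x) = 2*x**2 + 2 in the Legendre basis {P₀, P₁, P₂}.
(8/3)P₀ + (4/3)P₂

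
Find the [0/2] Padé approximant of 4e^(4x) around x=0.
4/(8*x**2 - 4*x + 1)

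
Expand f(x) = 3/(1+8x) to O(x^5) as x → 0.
3 - 24*x + 192*x**2 - 1536*x**3 + 12288*x**4 + O(x**5)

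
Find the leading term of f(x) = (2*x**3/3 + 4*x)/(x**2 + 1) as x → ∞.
2*x/3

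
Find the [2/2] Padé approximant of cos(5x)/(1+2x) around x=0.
(-1925*x**2/204 - 25*x/51 + 1)/(25*x**2/12 + 77*x/51 + 1)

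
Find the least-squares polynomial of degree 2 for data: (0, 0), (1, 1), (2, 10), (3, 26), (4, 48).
-1/5 + (-19/10)x + (7/2)x²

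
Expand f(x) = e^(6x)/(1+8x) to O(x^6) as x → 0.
1 - 2*x + 34*x**2 - 236*x**3 + 1942*x**4 - 77356*x**5/5 + O(x**6)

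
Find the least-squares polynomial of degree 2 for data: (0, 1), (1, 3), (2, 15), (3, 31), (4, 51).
11/35 + (48/35)x + (20/7)x²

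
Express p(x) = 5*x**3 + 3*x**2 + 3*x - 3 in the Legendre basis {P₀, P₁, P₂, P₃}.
(-2)P₀ + (6)P₁ + (2)P₂ + (2)P₃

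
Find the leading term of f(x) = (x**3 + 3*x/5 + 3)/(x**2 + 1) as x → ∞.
x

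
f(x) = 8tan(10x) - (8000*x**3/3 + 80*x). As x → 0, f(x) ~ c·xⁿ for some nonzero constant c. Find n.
5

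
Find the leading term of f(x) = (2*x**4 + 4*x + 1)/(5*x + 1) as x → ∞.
2*x**3/5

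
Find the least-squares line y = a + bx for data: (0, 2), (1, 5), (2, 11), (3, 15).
a = 3/2, b = 9/2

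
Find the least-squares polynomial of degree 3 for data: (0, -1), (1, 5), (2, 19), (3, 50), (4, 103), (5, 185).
-19/21 + (29/9)x + (26/21)x² + (10/9)x³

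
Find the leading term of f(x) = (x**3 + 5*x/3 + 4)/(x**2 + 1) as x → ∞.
x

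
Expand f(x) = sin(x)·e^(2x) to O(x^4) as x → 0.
x + 2*x**2 + 11*x**3/6 + O(x**4)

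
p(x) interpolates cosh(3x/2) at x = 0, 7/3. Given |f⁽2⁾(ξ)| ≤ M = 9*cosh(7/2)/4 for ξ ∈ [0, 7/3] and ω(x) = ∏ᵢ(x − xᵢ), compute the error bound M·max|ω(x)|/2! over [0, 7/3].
49*cosh(7/2)/32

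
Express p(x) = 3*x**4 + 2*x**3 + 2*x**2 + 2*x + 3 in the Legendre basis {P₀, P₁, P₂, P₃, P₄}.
(64/15)P₀ + (16/5)P₁ + (64/21)P₂ + (4/5)P₃ + (24/35)P₄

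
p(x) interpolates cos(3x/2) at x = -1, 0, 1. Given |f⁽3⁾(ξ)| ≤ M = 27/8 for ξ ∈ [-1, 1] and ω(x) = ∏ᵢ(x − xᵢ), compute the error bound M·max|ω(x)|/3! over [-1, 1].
sqrt(3)/8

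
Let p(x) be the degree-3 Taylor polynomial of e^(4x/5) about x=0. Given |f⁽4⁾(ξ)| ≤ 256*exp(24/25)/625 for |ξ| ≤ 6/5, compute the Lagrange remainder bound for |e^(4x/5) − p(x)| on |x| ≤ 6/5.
13824*exp(24/25)/390625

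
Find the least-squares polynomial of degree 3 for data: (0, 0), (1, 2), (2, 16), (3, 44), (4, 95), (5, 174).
-19/126 + (-293/756)x + (263/126)x² + (107/108)x³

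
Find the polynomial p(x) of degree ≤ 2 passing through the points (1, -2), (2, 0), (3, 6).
2*x**2 - 4*x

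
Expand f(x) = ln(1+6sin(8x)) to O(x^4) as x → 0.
48*x - 1152*x**2 + 36352*x**3 + O(x**4)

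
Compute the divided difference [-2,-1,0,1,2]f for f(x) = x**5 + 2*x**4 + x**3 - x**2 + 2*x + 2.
2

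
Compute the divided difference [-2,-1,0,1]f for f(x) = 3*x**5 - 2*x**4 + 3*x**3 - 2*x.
22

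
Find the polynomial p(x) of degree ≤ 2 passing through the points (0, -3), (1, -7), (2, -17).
-3*x**2 - x - 3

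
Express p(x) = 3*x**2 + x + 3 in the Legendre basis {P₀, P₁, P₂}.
(4)P₀ + P₁ + (2)P₂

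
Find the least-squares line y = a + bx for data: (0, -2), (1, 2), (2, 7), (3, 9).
a = -17/10, b = 19/5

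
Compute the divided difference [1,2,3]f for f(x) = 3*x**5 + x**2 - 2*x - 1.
271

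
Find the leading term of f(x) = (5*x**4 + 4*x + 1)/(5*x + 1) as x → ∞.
x**3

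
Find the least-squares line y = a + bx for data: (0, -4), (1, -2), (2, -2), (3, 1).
a = -4, b = 3/2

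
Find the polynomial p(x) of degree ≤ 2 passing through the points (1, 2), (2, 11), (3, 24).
2*x**2 + 3*x - 3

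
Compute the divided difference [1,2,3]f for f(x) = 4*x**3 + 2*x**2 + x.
26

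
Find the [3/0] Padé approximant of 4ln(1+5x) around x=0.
10*x*(50*x**2 - 15*x + 6)/3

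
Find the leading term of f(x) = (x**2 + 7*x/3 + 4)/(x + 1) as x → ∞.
x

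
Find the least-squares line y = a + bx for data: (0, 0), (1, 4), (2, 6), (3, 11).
a = 0, b = 7/2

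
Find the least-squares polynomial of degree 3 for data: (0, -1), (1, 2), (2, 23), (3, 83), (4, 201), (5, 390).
-46/63 + (-119/54)x + (74/63)x² + (161/54)x³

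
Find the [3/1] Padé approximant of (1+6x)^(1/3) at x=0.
(-8*x**3/3 + 4*x**2 + 6*x + 1)/(4*x + 1)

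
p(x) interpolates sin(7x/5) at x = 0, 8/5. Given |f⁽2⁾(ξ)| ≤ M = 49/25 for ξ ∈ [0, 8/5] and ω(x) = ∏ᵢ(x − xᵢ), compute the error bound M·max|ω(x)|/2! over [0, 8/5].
392/625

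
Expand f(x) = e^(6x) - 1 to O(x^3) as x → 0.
6*x + 18*x**2 + O(x**3)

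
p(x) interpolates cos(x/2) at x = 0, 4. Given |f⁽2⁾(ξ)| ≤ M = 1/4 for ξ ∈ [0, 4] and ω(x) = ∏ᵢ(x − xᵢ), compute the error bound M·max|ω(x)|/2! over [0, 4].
1/2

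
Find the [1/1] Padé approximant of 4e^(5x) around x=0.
(10*x + 4)/(1 - 5*x/2)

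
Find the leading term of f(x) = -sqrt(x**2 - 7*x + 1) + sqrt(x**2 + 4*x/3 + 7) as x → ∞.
25/6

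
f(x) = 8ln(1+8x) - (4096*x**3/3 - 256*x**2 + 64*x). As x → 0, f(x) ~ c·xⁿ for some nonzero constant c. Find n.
4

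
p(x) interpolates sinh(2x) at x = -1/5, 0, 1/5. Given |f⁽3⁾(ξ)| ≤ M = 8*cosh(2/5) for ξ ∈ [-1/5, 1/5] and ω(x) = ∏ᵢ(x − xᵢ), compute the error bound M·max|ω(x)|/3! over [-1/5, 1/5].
8*sqrt(3)*cosh(2/5)/3375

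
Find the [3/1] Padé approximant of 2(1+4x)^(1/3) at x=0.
(-128*x**3/81 + 32*x**2/9 + 8*x + 2)/(8*x/3 + 1)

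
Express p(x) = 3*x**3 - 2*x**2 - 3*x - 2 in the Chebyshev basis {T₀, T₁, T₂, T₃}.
(-3)T₀ + (-3/4)T₁ - T₂ + (3/4)T₃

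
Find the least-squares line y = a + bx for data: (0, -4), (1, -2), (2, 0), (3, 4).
a = -22/5, b = 13/5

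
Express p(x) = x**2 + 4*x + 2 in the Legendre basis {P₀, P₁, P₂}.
(7/3)P₀ + (4)P₁ + (2/3)P₂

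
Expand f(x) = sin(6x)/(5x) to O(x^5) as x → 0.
6/5 - 36*x**2/5 + 324*x**4/25 + O(x**5)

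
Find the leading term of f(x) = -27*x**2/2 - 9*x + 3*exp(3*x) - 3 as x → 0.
27*x**3/2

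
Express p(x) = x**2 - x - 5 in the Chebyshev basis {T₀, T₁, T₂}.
(-9/2)T₀ - T₁ + (1/2)T₂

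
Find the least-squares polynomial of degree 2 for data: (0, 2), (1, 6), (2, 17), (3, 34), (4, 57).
66/35 + (43/35)x + (22/7)x²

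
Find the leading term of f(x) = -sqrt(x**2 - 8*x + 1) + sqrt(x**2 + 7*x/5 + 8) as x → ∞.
47/10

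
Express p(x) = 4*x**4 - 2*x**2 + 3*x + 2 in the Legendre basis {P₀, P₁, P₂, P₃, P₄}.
(32/15)P₀ + (3)P₁ + (20/21)P₂ + (32/35)P₄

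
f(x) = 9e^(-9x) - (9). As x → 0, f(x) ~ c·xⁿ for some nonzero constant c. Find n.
1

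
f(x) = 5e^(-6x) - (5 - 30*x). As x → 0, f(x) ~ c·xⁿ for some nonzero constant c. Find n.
2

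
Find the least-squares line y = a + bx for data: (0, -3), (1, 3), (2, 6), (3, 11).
a = -5/2, b = 9/2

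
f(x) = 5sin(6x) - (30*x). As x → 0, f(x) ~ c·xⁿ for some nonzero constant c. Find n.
3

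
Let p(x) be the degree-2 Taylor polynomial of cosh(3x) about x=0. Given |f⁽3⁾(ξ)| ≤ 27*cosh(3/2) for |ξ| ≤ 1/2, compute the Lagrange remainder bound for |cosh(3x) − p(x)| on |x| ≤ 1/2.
9*cosh(3/2)/16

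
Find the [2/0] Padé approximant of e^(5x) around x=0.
25*x**2/2 + 5*x + 1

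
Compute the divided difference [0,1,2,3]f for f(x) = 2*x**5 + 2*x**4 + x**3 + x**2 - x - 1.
63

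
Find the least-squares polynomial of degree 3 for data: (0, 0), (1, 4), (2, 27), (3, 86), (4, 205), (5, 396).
13/126 + (353/756)x + (19/126)x² + (337/108)x³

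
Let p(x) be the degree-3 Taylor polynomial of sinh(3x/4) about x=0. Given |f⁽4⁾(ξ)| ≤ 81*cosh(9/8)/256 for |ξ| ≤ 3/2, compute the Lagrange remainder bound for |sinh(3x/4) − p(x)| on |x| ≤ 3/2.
2187*cosh(9/8)/32768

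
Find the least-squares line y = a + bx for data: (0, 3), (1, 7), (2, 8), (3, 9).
a = 39/10, b = 19/10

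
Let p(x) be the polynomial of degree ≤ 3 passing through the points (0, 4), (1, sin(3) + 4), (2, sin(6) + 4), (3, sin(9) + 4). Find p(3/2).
9*sin(6)/16 - sin(9)/16 + 9*sin(3)/16 + 4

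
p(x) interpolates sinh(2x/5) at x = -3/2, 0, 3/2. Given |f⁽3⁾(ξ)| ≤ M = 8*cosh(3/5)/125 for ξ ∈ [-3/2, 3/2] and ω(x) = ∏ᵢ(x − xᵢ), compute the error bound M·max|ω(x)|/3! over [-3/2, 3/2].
sqrt(3)*cosh(3/5)/125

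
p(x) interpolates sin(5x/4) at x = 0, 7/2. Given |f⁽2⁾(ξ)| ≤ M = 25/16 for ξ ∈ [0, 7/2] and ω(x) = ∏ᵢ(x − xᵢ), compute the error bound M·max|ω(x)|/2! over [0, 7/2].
1225/512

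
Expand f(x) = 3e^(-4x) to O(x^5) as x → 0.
3 - 12*x + 24*x**2 - 32*x**3 + 32*x**4 + O(x**5)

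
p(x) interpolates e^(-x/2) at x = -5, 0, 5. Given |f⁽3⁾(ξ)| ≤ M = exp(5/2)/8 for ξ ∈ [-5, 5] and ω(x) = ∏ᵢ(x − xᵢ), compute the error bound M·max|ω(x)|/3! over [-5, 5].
125*sqrt(3)*exp(5/2)/216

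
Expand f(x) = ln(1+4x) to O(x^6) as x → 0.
4*x - 8*x**2 + 64*x**3/3 - 64*x**4 + 1024*x**5/5 + O(x**6)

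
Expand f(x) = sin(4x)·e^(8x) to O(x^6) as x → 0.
4*x + 32*x**2 + 352*x**3/3 + 256*x**4 + 5248*x**5/15 + O(x**6)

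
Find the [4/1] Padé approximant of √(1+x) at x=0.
(3*x**4/640 - x**3/40 + 9*x**2/40 + 6*x/5 + 1)/(7*x/10 + 1)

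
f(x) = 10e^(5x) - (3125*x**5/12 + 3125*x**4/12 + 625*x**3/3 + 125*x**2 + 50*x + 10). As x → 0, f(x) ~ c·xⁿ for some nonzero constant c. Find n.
6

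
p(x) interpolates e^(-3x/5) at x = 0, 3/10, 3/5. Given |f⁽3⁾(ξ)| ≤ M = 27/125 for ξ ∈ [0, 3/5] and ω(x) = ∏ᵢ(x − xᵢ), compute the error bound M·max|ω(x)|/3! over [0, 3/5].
27*sqrt(3)/125000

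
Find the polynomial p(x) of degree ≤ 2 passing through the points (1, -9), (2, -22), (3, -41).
-3*x**2 - 4*x - 2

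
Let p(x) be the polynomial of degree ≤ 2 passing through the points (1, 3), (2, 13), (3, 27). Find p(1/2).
-1/2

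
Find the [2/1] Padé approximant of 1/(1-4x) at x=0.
1/(1 - 4*x)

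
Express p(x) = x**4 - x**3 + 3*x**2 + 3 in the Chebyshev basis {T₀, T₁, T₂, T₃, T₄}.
(39/8)T₀ + (-3/4)T₁ + (2)T₂ + (-1/4)T₃ + (1/8)T₄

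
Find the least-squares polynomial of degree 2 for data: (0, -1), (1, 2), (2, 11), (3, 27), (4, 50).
-31/35 + (-51/70)x + (47/14)x²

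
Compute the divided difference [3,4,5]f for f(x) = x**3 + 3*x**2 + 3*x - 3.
15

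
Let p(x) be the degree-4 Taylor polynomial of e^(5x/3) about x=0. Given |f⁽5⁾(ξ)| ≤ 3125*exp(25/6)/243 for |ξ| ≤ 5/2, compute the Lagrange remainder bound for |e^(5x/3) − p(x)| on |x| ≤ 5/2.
1953125*exp(25/6)/186624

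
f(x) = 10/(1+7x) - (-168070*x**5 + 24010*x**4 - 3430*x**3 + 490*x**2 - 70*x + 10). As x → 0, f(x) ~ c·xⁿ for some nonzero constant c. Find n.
6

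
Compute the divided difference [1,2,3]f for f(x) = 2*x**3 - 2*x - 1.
12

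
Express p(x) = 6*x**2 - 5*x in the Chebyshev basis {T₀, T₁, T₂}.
(3)T₀ + (-5)T₁ + (3)T₂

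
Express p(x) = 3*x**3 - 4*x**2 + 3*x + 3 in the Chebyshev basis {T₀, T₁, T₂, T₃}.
T₀ + (21/4)T₁ + (-2)T₂ + (3/4)T₃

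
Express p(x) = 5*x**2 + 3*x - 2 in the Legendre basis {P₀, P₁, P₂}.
(-1/3)P₀ + (3)P₁ + (10/3)P₂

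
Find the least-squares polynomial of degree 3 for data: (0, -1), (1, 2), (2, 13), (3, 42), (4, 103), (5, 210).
-73/63 + (902/189)x + (-205/63)x² + (58/27)x³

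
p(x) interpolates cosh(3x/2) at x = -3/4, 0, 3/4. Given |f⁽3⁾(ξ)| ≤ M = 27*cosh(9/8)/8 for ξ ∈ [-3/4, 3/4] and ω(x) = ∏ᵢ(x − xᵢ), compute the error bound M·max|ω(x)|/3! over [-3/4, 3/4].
27*sqrt(3)*cosh(9/8)/512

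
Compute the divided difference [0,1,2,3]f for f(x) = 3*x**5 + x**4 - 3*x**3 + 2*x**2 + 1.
78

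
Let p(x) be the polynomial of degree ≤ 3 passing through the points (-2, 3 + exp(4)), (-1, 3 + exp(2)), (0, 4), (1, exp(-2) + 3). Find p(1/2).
(5 + (-5*exp(2) + exp(4) + 63)*exp(2))*exp(-2)/16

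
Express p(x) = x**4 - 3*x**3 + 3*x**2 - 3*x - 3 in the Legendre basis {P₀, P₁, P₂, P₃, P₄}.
(-9/5)P₀ + (-24/5)P₁ + (18/7)P₂ + (-6/5)P₃ + (8/35)P₄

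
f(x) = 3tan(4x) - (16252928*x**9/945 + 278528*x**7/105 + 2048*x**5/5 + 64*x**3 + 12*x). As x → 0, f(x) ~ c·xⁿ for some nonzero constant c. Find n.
11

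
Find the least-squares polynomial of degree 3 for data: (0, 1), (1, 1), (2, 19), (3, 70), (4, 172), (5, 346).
11/14 + (-33/28)x + (-27/28)x² + (3)x³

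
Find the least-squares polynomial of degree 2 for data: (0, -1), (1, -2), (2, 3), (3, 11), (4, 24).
-41/35 + (-179/70)x + (31/14)x²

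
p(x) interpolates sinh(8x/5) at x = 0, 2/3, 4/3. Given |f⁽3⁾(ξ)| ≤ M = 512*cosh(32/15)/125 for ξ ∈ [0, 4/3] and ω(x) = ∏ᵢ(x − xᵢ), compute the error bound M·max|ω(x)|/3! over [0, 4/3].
4096*sqrt(3)*cosh(32/15)/91125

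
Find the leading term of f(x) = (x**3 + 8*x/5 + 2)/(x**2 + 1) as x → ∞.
x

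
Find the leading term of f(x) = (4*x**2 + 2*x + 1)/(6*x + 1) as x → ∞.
2*x/3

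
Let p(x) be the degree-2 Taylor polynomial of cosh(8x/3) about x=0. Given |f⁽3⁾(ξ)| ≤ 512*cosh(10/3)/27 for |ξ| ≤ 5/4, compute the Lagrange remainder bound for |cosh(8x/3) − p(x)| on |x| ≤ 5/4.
500*cosh(10/3)/81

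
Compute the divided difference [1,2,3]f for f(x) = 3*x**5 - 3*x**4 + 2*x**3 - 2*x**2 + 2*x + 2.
205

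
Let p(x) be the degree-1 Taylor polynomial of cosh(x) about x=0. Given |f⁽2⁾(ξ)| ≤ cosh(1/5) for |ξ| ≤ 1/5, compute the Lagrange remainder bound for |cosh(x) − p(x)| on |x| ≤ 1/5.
cosh(1/5)/50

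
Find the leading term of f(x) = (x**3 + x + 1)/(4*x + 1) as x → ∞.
x**2/4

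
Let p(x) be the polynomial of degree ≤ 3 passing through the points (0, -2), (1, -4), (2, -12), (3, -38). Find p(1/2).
-3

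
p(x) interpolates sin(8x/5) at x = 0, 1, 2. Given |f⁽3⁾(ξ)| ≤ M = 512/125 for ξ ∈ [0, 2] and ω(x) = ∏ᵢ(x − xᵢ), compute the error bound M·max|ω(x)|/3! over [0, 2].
512*sqrt(3)/3375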